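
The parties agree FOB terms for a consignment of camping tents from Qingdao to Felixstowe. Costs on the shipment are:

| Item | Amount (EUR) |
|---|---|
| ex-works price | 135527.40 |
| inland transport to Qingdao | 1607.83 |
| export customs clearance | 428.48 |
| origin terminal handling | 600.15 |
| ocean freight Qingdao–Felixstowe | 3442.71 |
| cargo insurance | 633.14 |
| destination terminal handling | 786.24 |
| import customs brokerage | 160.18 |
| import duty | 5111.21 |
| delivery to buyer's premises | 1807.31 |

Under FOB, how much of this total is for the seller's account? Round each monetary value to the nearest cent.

Seller's account: EUR 138163.86

FOB: the seller bears costs until goods are on board at the origin port; the buyer bears freight, insurance and all costs thereafter.
Seller's account: goods 135527.40 + inland to port 1607.83 + export clearance 428.48 + origin terminal 600.15 = 138163.86
Buyer's account: freight 3442.71 + insurance 633.14 + destination terminal 786.24 + brokerage 160.18 + duty 5111.21 + delivery 1807.31 = 11940.79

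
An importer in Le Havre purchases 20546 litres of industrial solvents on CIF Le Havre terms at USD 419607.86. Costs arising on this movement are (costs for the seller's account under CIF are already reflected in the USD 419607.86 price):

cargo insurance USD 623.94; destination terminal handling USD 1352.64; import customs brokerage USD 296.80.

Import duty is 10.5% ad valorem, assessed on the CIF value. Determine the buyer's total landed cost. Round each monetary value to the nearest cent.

CIF: the seller pays costs through ocean freight and marine insurance to the destination port.
Already in the invoice (seller's account under CIF): insurance — exclude.
The CIF price already equals the CIF value: 419607.86
Import duty = 419607.86 × 10.5% = 44058.83
Buyer bears: destination terminal 1352.64 + brokerage 296.80 + duty 44058.83 = 45708.27
Landed cost = invoice 419607.86 + 45708.27 = 465316.13

Total landed cost: USD 465316.13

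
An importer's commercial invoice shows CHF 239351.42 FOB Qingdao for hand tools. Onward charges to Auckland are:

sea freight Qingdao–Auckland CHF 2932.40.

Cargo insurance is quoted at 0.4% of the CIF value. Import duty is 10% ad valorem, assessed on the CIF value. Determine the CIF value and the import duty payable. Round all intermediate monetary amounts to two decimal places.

CIF value: CHF 243256.85; import duty: CHF 24325.69

Let C be the CIF value. C = FOB price + freight + 0.4% × C
C − 0.4% × C = 239351.42 + 2932.40
0.996 × C = 242283.82
C = 242283.82 / 0.996 = 243256.85
Insurance premium = 0.4% × 243256.85 = 973.03
Import duty = 243256.85 × 10% = 24325.69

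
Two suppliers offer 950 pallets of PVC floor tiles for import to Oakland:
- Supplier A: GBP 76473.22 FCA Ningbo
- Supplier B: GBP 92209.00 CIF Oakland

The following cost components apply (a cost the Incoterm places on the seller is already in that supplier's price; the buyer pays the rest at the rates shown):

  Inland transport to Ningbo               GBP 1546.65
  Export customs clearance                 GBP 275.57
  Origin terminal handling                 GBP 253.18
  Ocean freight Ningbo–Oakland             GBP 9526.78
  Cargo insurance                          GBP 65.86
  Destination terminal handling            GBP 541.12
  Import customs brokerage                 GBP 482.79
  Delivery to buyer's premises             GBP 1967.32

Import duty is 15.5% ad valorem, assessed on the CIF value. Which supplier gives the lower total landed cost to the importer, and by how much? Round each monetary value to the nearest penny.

Supplier A is cheaper by GBP 6802.91

Supplier A (FCA):
CIF value = FCA price + origin terminal + freight + insurance = 76473.22 + 253.18 + 9526.78 + 65.86 = 86319.04
Import duty = 86319.04 × 15.5% = 13379.45
Buyer bears (A): 253.18 + 9526.78 + 65.86 + 541.12 + 482.79 + 1967.32 = 12837.05
Landed cost (A) = invoice 76473.22 + 12837.05 + duty 13379.45 = 102689.72
Supplier B (CIF):
The CIF price already equals the CIF value: 92209.00
Import duty = 92209.00 × 15.5% = 14292.40
Buyer bears (B): 541.12 + 482.79 + 1967.32 = 2991.23
Landed cost (B) = invoice 92209.00 + 2991.23 + duty 14292.40 = 109492.63
Difference = |102689.72 − 109492.63| = 6802.91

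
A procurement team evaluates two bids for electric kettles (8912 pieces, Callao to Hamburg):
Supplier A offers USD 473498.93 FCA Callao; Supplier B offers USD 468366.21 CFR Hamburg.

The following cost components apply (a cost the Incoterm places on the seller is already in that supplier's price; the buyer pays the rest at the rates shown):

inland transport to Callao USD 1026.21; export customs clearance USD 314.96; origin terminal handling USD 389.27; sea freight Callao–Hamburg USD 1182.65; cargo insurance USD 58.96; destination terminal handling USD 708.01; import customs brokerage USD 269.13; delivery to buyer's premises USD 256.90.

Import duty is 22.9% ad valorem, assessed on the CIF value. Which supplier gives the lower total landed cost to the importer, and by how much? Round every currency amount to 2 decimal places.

Supplier A (FCA):
CIF value = FCA price + origin terminal + freight + insurance = 473498.93 + 389.27 + 1182.65 + 58.96 = 475129.81
Import duty = 475129.81 × 22.9% = 108804.73
Buyer bears (A): 389.27 + 1182.65 + 58.96 + 708.01 + 269.13 + 256.90 = 2864.92
Landed cost (A) = invoice 473498.93 + 2864.92 + duty 108804.73 = 585168.58
Supplier B (CFR):
CIF value = CFR price + insurance = 468366.21 + 58.96 = 468425.17
Import duty = 468425.17 × 22.9% = 107269.36
Buyer bears (B): 58.96 + 708.01 + 269.13 + 256.90 = 1293.00
Landed cost (B) = invoice 468366.21 + 1293.00 + duty 107269.36 = 576928.57
Difference = |585168.58 − 576928.57| = 8240.01

Supplier B is cheaper by USD 8240.01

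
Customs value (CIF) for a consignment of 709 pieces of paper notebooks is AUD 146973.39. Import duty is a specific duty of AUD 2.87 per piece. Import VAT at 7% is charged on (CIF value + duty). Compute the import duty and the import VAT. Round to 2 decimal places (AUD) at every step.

Import duty = 709 × 2.87 = 2034.83
VAT base = CIF + duty = 146973.39 + 2034.83 = 149008.22
Import VAT = 149008.22 × 7% = 10430.58

Import duty: AUD 2034.83; import VAT: AUD 10430.58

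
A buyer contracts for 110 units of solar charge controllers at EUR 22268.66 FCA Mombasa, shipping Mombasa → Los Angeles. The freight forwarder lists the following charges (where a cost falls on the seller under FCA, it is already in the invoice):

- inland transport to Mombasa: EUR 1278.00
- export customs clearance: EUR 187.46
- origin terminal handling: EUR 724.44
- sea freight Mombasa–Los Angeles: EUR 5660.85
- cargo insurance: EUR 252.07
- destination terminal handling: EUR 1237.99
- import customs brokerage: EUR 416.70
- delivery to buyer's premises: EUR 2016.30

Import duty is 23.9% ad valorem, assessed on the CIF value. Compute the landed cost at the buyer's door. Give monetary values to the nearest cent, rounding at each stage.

FCA: the seller delivers export-cleared goods to the carrier; the buyer bears costs from that point.
Already in the invoice (seller's account under FCA): inland to port, export clearance — exclude.
CIF value = FCA price + origin terminal + freight + insurance = 22268.66 + 724.44 + 5660.85 + 252.07 = 28906.02
Import duty = 28906.02 × 23.9% = 6908.54
Buyer bears: origin terminal 724.44 + freight 5660.85 + insurance 252.07 + destination terminal 1237.99 + brokerage 416.70 + delivery 2016.30 + duty 6908.54 = 17216.89
Landed cost = invoice 22268.66 + 17216.89 = 39485.55

Total landed cost: EUR 39485.55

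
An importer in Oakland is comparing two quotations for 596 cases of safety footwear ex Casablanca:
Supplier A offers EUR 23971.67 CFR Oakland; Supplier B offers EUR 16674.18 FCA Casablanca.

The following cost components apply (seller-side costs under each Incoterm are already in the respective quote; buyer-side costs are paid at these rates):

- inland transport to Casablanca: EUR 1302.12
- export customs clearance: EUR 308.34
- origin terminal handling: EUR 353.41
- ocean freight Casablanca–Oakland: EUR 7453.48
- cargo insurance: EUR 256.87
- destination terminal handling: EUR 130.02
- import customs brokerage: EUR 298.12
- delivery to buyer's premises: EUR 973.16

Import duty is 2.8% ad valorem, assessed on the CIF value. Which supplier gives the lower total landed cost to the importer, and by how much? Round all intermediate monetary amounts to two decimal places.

Supplier A (CFR):
CIF value = CFR price + insurance = 23971.67 + 256.87 = 24228.54
Import duty = 24228.54 × 2.8% = 678.40
Buyer bears (A): 256.87 + 130.02 + 298.12 + 973.16 = 1658.17
Landed cost (A) = invoice 23971.67 + 1658.17 + duty 678.40 = 26308.24
Supplier B (FCA):
CIF value = FCA price + origin terminal + freight + insurance = 16674.18 + 353.41 + 7453.48 + 256.87 = 24737.94
Import duty = 24737.94 × 2.8% = 692.66
Buyer bears (B): 353.41 + 7453.48 + 256.87 + 130.02 + 298.12 + 973.16 = 9465.06
Landed cost (B) = invoice 16674.18 + 9465.06 + duty 692.66 = 26831.90
Difference = |26308.24 − 26831.90| = 523.66

Supplier A is cheaper by EUR 523.66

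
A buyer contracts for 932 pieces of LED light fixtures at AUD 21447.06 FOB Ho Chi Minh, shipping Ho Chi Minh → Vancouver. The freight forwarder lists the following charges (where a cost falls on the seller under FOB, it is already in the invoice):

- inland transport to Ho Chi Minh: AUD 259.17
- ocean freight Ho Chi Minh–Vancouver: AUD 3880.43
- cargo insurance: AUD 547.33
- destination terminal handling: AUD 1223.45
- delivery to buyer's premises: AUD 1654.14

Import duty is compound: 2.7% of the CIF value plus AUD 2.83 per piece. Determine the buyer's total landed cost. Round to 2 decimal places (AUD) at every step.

Total landed cost: AUD 32088.59

FOB: the seller bears costs until goods are on board at the origin port; the buyer bears freight, insurance and all costs thereafter.
Already in the invoice (seller's account under FOB): inland to port — exclude.
CIF value = FOB price + freight + insurance = 21447.06 + 3880.43 + 547.33 = 25874.82
Ad valorem component: 25874.82 × 2.7% = 698.62
Specific component: 932 × 2.83 = 2637.56
Import duty = 698.62 + 2637.56 = 3336.18
Buyer bears: freight 3880.43 + insurance 547.33 + destination terminal 1223.45 + delivery 1654.14 + duty 3336.18 = 10641.53
Landed cost = invoice 21447.06 + 10641.53 = 32088.59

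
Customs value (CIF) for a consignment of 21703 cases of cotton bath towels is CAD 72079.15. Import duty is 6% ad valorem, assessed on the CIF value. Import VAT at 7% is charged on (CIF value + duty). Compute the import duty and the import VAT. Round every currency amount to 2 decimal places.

Import duty: CAD 4324.75; import VAT: CAD 5348.27

Import duty = 72079.15 × 6% = 4324.75
VAT base = CIF + duty = 72079.15 + 4324.75 = 76403.90
Import VAT = 76403.90 × 7% = 5348.27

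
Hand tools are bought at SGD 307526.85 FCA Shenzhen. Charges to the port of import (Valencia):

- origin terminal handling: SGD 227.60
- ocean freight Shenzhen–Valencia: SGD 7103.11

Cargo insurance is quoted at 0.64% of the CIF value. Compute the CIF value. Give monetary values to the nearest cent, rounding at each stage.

Let C be the CIF value. C = FCA price + pre-shipment costs + freight + 0.64% × C
C − 0.64% × C = 307526.85 + 227.60 + 7103.11
0.9936 × C = 314857.56
C = 314857.56 / 0.9936 = 316885.63
Insurance premium = 0.64% × 316885.63 = 2028.07

CIF value: SGD 316885.63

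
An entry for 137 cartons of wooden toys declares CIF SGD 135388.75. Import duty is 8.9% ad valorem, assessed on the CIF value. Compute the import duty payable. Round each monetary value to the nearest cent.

Import duty = 135388.75 × 8.9% = 12049.60

Import duty: SGD 12049.60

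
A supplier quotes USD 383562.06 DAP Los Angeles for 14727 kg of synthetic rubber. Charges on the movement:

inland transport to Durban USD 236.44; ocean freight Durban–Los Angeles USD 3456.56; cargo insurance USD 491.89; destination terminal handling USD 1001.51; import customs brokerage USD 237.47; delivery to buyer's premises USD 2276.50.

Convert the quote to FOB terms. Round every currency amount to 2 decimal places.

FOB price: USD 376335.60

Not relevant to the conversion: inland to port — on the seller under both DAP and FOB; already in the DAP price and stays in the FOB price. brokerage — on the buyer under both terms; not part of either seller's price.
From DAP to FOB, the seller no longer bears: freight, insurance, destination terminal, delivery.
FOB price = 383562.06 − 3456.56 − 491.89 − 1001.51 − 2276.50 = 376335.60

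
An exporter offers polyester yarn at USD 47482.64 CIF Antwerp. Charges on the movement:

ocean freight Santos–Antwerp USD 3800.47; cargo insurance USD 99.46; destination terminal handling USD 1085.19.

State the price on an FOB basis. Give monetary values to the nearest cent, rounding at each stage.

FOB price: USD 43582.71

Not relevant to the conversion: destination terminal — on the buyer under both terms; not part of either seller's price.
From CIF to FOB, the seller no longer bears: freight, insurance.
FOB price = 47482.64 − 3800.47 − 99.46 = 43582.71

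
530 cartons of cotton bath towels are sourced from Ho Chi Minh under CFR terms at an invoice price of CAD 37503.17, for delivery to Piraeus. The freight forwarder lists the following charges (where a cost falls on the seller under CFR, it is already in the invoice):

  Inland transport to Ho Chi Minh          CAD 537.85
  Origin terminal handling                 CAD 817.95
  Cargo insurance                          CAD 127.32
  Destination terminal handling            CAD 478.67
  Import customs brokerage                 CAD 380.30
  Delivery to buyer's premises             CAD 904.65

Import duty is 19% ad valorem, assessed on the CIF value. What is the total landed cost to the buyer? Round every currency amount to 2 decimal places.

CFR: the seller pays costs through ocean freight to the destination port, but not insurance.
Already in the invoice (seller's account under CFR): inland to port, origin terminal — exclude.
CIF value = CFR price + insurance = 37503.17 + 127.32 = 37630.49
Import duty = 37630.49 × 19% = 7149.79
Buyer bears: insurance 127.32 + destination terminal 478.67 + brokerage 380.30 + delivery 904.65 + duty 7149.79 = 9040.73
Landed cost = invoice 37503.17 + 9040.73 = 46543.90

Total landed cost: CAD 46543.90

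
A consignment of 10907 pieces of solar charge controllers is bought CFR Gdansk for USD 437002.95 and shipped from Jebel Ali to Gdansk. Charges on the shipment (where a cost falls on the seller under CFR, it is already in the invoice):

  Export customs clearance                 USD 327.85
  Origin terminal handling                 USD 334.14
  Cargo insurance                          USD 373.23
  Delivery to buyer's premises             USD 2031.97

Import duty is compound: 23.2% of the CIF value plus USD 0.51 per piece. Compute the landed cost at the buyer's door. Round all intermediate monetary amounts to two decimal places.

CFR: the seller pays costs through ocean freight to the destination port, but not insurance.
Already in the invoice (seller's account under CFR): export clearance, origin terminal — exclude.
CIF value = CFR price + insurance = 437002.95 + 373.23 = 437376.18
Ad valorem component: 437376.18 × 23.2% = 101471.27
Specific component: 10907 × 0.51 = 5562.57
Import duty = 101471.27 + 5562.57 = 107033.84
Buyer bears: insurance 373.23 + delivery 2031.97 + duty 107033.84 = 109439.04
Landed cost = invoice 437002.95 + 109439.04 = 546441.99

Total landed cost: USD 546441.99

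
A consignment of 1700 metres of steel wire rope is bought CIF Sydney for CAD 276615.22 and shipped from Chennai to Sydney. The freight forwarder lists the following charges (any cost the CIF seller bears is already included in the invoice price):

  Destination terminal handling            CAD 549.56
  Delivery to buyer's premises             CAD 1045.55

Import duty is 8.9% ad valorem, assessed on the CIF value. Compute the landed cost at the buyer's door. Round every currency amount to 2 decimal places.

Total landed cost: CAD 302829.08

CIF: the seller pays costs through ocean freight and marine insurance to the destination port.
The CIF price already equals the CIF value: 276615.22
Import duty = 276615.22 × 8.9% = 24618.75
Buyer bears: destination terminal 549.56 + delivery 1045.55 + duty 24618.75 = 26213.86
Landed cost = invoice 276615.22 + 26213.86 = 302829.08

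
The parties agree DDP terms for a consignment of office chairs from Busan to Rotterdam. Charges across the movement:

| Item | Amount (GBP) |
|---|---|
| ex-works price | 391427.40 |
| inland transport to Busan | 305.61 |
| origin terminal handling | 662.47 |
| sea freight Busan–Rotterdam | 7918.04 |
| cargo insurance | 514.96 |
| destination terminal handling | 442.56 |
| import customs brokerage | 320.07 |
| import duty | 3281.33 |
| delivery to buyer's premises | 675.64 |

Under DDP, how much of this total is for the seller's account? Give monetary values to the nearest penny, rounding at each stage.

DDP: the seller bears all costs including import duty.
Seller's account: goods 391427.40 + inland to port 305.61 + origin terminal 662.47 + freight 7918.04 + insurance 514.96 + destination terminal 442.56 + brokerage 320.07 + duty 3281.33 + delivery 675.64 = 405548.08
Buyer's account: 0.00

Seller's account: GBP 405548.08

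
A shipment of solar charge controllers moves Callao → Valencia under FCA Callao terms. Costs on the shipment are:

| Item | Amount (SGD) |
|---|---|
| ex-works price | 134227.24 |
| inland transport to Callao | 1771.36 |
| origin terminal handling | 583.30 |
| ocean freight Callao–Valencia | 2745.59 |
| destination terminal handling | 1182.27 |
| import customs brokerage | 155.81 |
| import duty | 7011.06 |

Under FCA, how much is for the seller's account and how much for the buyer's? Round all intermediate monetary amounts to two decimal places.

Seller: SGD 135998.60; buyer: SGD 11678.03

FCA: the seller delivers export-cleared goods to the carrier; the buyer bears costs from that point.
Seller's account: goods 134227.24 + inland to port 1771.36 = 135998.60
Buyer's account: origin terminal 583.30 + freight 2745.59 + destination terminal 1182.27 + brokerage 155.81 + duty 7011.06 = 11678.03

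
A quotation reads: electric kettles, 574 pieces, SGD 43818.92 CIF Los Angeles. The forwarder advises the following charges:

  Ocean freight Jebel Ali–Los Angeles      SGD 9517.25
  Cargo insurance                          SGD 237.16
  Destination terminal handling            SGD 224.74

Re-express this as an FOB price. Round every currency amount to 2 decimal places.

FOB price: SGD 34064.51

Not relevant to the conversion: destination terminal — on the buyer under both terms; not part of either seller's price.
From CIF to FOB, the seller no longer bears: freight, insurance.
FOB price = 43818.92 − 9517.25 − 237.16 = 34064.51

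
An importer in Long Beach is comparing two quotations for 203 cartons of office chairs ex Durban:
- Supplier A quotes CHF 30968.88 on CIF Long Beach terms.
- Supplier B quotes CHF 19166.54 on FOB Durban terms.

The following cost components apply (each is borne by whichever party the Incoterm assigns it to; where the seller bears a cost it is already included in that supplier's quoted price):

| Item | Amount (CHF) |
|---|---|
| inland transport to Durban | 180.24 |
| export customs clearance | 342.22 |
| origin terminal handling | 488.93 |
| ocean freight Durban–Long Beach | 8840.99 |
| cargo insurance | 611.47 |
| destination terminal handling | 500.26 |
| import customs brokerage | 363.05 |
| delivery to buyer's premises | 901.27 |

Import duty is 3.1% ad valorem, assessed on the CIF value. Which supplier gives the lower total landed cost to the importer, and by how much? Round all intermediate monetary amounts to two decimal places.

Supplier B is cheaper by CHF 2422.73

Supplier A (CIF):
The CIF price already equals the CIF value: 30968.88
Import duty = 30968.88 × 3.1% = 960.04
Buyer bears (A): 500.26 + 363.05 + 901.27 = 1764.58
Landed cost (A) = invoice 30968.88 + 1764.58 + duty 960.04 = 33693.50
Supplier B (FOB):
CIF value = FOB price + freight + insurance = 19166.54 + 8840.99 + 611.47 = 28619.00
Import duty = 28619.00 × 3.1% = 887.19
Buyer bears (B): 8840.99 + 611.47 + 500.26 + 363.05 + 901.27 = 11217.04
Landed cost (B) = invoice 19166.54 + 11217.04 + duty 887.19 = 31270.77
Difference = |33693.50 − 31270.77| = 2422.73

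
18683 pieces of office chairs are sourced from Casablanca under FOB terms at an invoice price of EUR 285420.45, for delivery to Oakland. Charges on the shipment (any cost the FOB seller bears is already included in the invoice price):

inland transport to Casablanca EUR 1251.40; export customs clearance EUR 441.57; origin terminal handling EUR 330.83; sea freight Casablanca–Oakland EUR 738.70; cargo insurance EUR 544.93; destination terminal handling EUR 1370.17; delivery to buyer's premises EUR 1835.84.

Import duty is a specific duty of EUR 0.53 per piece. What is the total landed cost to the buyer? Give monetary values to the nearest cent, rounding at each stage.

Total landed cost: EUR 299812.08

FOB: the seller bears costs until goods are on board at the origin port; the buyer bears freight, insurance and all costs thereafter.
Already in the invoice (seller's account under FOB): inland to port, export clearance, origin terminal — exclude.
CIF value = FOB price + freight + insurance = 285420.45 + 738.70 + 544.93 = 286704.08
Import duty = 18683 × 0.53 = 9901.99
Buyer bears: freight 738.70 + insurance 544.93 + destination terminal 1370.17 + delivery 1835.84 + duty 9901.99 = 14391.63
Landed cost = invoice 285420.45 + 14391.63 = 299812.08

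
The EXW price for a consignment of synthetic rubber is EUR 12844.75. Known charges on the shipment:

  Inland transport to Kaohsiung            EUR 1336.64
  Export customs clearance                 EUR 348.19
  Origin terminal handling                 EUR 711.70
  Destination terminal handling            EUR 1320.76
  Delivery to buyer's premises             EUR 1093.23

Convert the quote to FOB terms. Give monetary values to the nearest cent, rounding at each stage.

FOB price: EUR 15241.28

Not relevant to the conversion: destination terminal, delivery — on the buyer under both terms; not part of either seller's price.
From EXW to FOB, the seller additionally bears: inland to port, export clearance, origin terminal.
FOB price = 12844.75 + 1336.64 + 348.19 + 711.70 = 15241.28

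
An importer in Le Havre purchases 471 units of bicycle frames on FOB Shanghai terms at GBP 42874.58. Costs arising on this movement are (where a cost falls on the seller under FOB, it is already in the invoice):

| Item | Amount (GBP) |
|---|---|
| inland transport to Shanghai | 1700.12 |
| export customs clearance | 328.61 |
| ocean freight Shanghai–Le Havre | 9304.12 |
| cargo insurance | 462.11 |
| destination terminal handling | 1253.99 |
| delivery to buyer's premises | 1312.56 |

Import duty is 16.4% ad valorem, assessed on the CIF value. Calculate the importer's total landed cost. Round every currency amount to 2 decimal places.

Total landed cost: GBP 63840.45

FOB: the seller bears costs until goods are on board at the origin port; the buyer bears freight, insurance and all costs thereafter.
Already in the invoice (seller's account under FOB): inland to port, export clearance — exclude.
CIF value = FOB price + freight + insurance = 42874.58 + 9304.12 + 462.11 = 52640.81
Import duty = 52640.81 × 16.4% = 8633.09
Buyer bears: freight 9304.12 + insurance 462.11 + destination terminal 1253.99 + delivery 1312.56 + duty 8633.09 = 20965.87
Landed cost = invoice 42874.58 + 20965.87 = 63840.45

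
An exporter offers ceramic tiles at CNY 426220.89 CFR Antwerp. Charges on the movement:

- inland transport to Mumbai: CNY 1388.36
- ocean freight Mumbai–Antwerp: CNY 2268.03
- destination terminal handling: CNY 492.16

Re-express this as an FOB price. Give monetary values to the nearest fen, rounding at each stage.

FOB price: CNY 423952.86

Not relevant to the conversion: inland to port — on the seller under both CFR and FOB; already in the CFR price and stays in the FOB price. destination terminal — on the buyer under both terms; not part of either seller's price.
From CFR to FOB, the seller no longer bears: freight.
FOB price = 426220.89 − 2268.03 = 423952.86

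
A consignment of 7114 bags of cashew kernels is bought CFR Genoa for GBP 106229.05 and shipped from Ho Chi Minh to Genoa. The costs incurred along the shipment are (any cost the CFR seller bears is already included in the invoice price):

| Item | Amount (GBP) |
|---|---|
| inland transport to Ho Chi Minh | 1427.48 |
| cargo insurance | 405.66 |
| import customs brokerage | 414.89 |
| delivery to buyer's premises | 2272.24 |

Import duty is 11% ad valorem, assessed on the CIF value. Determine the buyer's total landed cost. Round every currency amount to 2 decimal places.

CFR: the seller pays costs through ocean freight to the destination port, but not insurance.
Already in the invoice (seller's account under CFR): inland to port — exclude.
CIF value = CFR price + insurance = 106229.05 + 405.66 = 106634.71
Import duty = 106634.71 × 11% = 11729.82
Buyer bears: insurance 405.66 + brokerage 414.89 + delivery 2272.24 + duty 11729.82 = 14822.61
Landed cost = invoice 106229.05 + 14822.61 = 121051.66

Total landed cost: GBP 121051.66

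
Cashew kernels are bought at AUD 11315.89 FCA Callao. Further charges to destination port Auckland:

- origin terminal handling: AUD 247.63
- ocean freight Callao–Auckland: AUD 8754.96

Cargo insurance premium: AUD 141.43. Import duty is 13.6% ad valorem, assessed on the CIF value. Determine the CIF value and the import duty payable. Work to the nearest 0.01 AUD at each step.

CIF = FCA price + pre-shipment costs + freight + insurance
CIF = 11315.89 + 247.63 + 8754.96 + 141.43 = 20459.91
Import duty = 20459.91 × 13.6% = 2782.55

CIF value: AUD 20459.91; import duty: AUD 2782.55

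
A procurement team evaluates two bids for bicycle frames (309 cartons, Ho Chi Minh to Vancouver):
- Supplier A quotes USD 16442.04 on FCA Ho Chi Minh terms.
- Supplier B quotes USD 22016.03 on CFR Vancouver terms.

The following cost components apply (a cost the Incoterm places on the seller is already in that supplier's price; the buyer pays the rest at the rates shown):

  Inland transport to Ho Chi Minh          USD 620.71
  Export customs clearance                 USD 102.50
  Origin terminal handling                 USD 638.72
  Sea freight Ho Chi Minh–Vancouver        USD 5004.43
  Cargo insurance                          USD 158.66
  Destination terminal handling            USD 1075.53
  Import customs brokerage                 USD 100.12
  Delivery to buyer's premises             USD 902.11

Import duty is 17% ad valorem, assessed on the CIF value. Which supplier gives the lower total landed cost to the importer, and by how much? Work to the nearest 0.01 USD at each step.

Supplier B is cheaper by USD 80.91

Supplier A (FCA):
CIF value = FCA price + origin terminal + freight + insurance = 16442.04 + 638.72 + 5004.43 + 158.66 = 22243.85
Import duty = 22243.85 × 17% = 3781.45
Buyer bears (A): 638.72 + 5004.43 + 158.66 + 1075.53 + 100.12 + 902.11 = 7879.57
Landed cost (A) = invoice 16442.04 + 7879.57 + duty 3781.45 = 28103.06
Supplier B (CFR):
CIF value = CFR price + insurance = 22016.03 + 158.66 = 22174.69
Import duty = 22174.69 × 17% = 3769.70
Buyer bears (B): 158.66 + 1075.53 + 100.12 + 902.11 = 2236.42
Landed cost (B) = invoice 22016.03 + 2236.42 + duty 3769.70 = 28022.15
Difference = |28103.06 − 28022.15| = 80.91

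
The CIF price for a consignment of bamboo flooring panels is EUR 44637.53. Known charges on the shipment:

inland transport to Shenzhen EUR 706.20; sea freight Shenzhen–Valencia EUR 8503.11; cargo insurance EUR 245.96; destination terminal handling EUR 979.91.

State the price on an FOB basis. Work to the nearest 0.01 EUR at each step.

Not relevant to the conversion: inland to port — on the seller under both CIF and FOB; already in the CIF price and stays in the FOB price. destination terminal — on the buyer under both terms; not part of either seller's price.
From CIF to FOB, the seller no longer bears: freight, insurance.
FOB price = 44637.53 − 8503.11 − 245.96 = 35888.46

FOB price: EUR 35888.46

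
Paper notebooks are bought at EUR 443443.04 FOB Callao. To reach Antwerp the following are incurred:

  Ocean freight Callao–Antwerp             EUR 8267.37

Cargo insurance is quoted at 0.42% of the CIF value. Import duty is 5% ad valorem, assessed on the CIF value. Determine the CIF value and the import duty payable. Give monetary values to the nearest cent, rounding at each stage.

CIF value: EUR 453615.60; import duty: EUR 22680.78

Let C be the CIF value. C = FOB price + freight + 0.42% × C
C − 0.42% × C = 443443.04 + 8267.37
0.9958 × C = 451710.41
C = 451710.41 / 0.9958 = 453615.60
Insurance premium = 0.42% × 453615.60 = 1905.19
Import duty = 453615.60 × 5% = 22680.78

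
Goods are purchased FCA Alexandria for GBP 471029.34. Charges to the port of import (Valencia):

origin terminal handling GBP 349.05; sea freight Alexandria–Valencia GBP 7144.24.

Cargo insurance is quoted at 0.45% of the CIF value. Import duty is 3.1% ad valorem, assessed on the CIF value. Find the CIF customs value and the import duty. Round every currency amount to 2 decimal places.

CIF value: GBP 480685.72; import duty: GBP 14901.26

Let C be the CIF value. C = FCA price + pre-shipment costs + freight + 0.45% × C
C − 0.45% × C = 471029.34 + 349.05 + 7144.24
0.9955 × C = 478522.63
C = 478522.63 / 0.9955 = 480685.72
Insurance premium = 0.45% × 480685.72 = 2163.09
Import duty = 480685.72 × 3.1% = 14901.26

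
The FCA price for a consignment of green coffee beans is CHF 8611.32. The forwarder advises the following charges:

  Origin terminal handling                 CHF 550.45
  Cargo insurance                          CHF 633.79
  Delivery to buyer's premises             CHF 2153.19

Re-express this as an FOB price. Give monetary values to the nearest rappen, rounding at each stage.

Not relevant to the conversion: delivery, insurance — on the buyer under both terms; not part of either seller's price.
From FCA to FOB, the seller additionally bears: origin terminal.
FOB price = 8611.32 + 550.45 = 9161.77

FOB price: CHF 9161.77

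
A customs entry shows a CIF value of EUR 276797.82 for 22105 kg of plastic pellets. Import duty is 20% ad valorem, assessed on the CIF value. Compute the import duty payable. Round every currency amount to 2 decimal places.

Import duty: EUR 55359.56

Import duty = 276797.82 × 20% = 55359.56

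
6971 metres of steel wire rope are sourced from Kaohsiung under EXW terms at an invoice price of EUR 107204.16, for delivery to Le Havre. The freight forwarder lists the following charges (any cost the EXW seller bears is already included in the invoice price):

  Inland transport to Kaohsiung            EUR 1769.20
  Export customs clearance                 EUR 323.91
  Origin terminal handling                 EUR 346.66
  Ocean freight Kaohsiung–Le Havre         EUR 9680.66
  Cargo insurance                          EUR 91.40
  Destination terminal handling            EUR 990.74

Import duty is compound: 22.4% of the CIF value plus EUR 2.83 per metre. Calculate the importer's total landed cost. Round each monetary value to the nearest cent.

Total landed cost: EUR 166883.84

EXW: the seller makes goods available at their premises; the buyer bears all onward costs.
CIF value = EXW price + inland to port + export clearance + origin terminal + freight + insurance = 107204.16 + 1769.20 + 323.91 + 346.66 + 9680.66 + 91.40 = 119415.99
Ad valorem component: 119415.99 × 22.4% = 26749.18
Specific component: 6971 × 2.83 = 19727.93
Import duty = 26749.18 + 19727.93 = 46477.11
Buyer bears: inland to port 1769.20 + export clearance 323.91 + origin terminal 346.66 + freight 9680.66 + insurance 91.40 + destination terminal 990.74 + duty 46477.11 = 59679.68
Landed cost = invoice 107204.16 + 59679.68 = 166883.84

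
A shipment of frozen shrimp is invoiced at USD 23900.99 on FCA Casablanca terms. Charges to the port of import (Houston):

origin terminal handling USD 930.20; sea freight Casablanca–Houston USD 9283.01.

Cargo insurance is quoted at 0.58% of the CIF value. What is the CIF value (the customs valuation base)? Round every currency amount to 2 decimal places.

Let C be the CIF value. C = FCA price + pre-shipment costs + freight + 0.58% × C
C − 0.58% × C = 23900.99 + 930.20 + 9283.01
0.9942 × C = 34114.20
C = 34114.20 / 0.9942 = 34313.22
Insurance premium = 0.58% × 34313.22 = 199.02

CIF value: USD 34313.22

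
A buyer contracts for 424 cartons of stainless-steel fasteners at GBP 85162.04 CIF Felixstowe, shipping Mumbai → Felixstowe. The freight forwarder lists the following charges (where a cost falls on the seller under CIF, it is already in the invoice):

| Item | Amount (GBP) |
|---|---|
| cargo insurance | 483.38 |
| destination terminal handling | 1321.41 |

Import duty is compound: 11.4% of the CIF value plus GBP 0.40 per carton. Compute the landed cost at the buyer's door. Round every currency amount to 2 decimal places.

CIF: the seller pays costs through ocean freight and marine insurance to the destination port.
Already in the invoice (seller's account under CIF): insurance — exclude.
The CIF price already equals the CIF value: 85162.04
Ad valorem component: 85162.04 × 11.4% = 9708.47
Specific component: 424 × 0.40 = 169.60
Import duty = 9708.47 + 169.60 = 9878.07
Buyer bears: destination terminal 1321.41 + duty 9878.07 = 11199.48
Landed cost = invoice 85162.04 + 11199.48 = 96361.52

Total landed cost: GBP 96361.52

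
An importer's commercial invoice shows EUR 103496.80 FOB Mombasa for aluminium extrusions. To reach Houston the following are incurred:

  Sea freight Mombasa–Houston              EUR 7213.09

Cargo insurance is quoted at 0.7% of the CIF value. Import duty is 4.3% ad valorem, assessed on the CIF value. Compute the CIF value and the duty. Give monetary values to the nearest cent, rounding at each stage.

CIF value: EUR 111490.32; import duty: EUR 4794.08

Let C be the CIF value. C = FOB price + freight + 0.7% × C
C − 0.7% × C = 103496.80 + 7213.09
0.993 × C = 110709.89
C = 110709.89 / 0.993 = 111490.32
Insurance premium = 0.7% × 111490.32 = 780.43
Import duty = 111490.32 × 4.3% = 4794.08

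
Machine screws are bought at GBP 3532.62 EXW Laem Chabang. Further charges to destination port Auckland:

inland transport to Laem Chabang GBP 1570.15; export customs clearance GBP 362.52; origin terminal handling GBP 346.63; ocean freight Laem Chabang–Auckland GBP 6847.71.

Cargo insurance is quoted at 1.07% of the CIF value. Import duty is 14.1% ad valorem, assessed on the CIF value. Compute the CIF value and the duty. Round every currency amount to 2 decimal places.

CIF value: GBP 12796.55; import duty: GBP 1804.31

Let C be the CIF value. C = EXW price + pre-shipment costs + freight + 1.07% × C
C − 1.07% × C = 3532.62 + 1570.15 + 362.52 + 346.63 + 6847.71
0.9893 × C = 12659.63
C = 12659.63 / 0.9893 = 12796.55
Insurance premium = 1.07% × 12796.55 = 136.92
Import duty = 12796.55 × 14.1% = 1804.31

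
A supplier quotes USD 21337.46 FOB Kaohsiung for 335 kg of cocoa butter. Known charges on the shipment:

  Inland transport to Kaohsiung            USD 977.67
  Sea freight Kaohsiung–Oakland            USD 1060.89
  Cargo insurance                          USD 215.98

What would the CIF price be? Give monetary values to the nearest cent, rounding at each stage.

CIF price: USD 22614.33

Not relevant to the conversion: inland to port — on the seller under both FOB and CIF; already in the FOB price and stays in the CIF price.
From FOB to CIF, the seller additionally bears: freight, insurance.
CIF price = 21337.46 + 1060.89 + 215.98 = 22614.33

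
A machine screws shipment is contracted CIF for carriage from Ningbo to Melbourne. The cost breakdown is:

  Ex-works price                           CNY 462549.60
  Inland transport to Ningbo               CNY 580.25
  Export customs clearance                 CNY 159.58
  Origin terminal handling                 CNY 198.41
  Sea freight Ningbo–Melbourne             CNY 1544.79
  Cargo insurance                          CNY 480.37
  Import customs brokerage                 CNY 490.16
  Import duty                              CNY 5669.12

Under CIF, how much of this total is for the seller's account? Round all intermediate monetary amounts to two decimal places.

Seller's account: CNY 465513.00

CIF: the seller pays costs through ocean freight and marine insurance to the destination port.
Seller's account: goods 462549.60 + inland to port 580.25 + export clearance 159.58 + origin terminal 198.41 + freight 1544.79 + insurance 480.37 = 465513.00
Buyer's account: brokerage 490.16 + duty 5669.12 = 6159.28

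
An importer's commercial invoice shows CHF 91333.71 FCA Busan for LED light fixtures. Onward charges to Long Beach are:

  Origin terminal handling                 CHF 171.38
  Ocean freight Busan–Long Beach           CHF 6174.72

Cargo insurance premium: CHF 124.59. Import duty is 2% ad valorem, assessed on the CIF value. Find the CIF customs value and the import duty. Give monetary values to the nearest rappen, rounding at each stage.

CIF = FCA price + pre-shipment costs + freight + insurance
CIF = 91333.71 + 171.38 + 6174.72 + 124.59 = 97804.40
Import duty = 97804.40 × 2% = 1956.09

CIF value: CHF 97804.40; import duty: CHF 1956.09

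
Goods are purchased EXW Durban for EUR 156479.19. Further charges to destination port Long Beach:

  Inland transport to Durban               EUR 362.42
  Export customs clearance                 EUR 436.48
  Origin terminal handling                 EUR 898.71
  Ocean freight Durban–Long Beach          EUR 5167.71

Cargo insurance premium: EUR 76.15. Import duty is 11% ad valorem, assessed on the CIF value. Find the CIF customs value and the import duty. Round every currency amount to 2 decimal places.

CIF value: EUR 163420.66; import duty: EUR 17976.27

CIF = EXW price + pre-shipment costs + freight + insurance
CIF = 156479.19 + 362.42 + 436.48 + 898.71 + 5167.71 + 76.15 = 163420.66
Import duty = 163420.66 × 11% = 17976.27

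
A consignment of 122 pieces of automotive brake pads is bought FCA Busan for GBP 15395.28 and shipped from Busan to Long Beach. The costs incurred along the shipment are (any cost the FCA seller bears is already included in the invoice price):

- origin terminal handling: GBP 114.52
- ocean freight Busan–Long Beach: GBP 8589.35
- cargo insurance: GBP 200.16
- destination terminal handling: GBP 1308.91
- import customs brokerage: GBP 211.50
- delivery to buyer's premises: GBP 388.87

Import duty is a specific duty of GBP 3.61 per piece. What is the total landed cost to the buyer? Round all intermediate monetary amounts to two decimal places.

Total landed cost: GBP 26649.01

FCA: the seller delivers export-cleared goods to the carrier; the buyer bears costs from that point.
CIF value = FCA price + origin terminal + freight + insurance = 15395.28 + 114.52 + 8589.35 + 200.16 = 24299.31
Import duty = 122 × 3.61 = 440.42
Buyer bears: origin terminal 114.52 + freight 8589.35 + insurance 200.16 + destination terminal 1308.91 + brokerage 211.50 + delivery 388.87 + duty 440.42 = 11253.73
Landed cost = invoice 15395.28 + 11253.73 = 26649.01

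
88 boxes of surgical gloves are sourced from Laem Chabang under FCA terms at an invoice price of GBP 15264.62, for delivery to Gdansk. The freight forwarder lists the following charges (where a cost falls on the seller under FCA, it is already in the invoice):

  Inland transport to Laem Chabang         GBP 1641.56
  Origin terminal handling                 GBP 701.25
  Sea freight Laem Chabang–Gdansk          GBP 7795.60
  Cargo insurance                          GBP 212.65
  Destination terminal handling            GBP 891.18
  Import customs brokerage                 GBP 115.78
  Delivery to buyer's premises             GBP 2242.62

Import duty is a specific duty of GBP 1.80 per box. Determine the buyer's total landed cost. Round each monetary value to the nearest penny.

FCA: the seller delivers export-cleared goods to the carrier; the buyer bears costs from that point.
Already in the invoice (seller's account under FCA): inland to port — exclude.
CIF value = FCA price + origin terminal + freight + insurance = 15264.62 + 701.25 + 7795.60 + 212.65 = 23974.12
Import duty = 88 × 1.80 = 158.40
Buyer bears: origin terminal 701.25 + freight 7795.60 + insurance 212.65 + destination terminal 891.18 + brokerage 115.78 + delivery 2242.62 + duty 158.40 = 12117.48
Landed cost = invoice 15264.62 + 12117.48 = 27382.10

Total landed cost: GBP 27382.10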